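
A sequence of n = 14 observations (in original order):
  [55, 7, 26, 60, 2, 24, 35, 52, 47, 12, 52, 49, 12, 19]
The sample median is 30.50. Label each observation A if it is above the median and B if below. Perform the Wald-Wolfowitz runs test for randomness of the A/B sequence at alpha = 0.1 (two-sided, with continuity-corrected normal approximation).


Step 1: Compute median = 30.50; label A = above, B = below.
Labels in order: ABBABBAAABAABB  (n_A = 7, n_B = 7)
Step 2: Count runs R = 8.
Step 3: Under H0 (random ordering), E[R] = 2*n_A*n_B/(n_A+n_B) + 1 = 2*7*7/14 + 1 = 8.0000.
        Var[R] = 2*n_A*n_B*(2*n_A*n_B - n_A - n_B) / ((n_A+n_B)^2 * (n_A+n_B-1)) = 8232/2548 = 3.2308.
        SD[R] = 1.7974.
Step 4: R = E[R], so z = 0 with no continuity correction.
Step 5: Two-sided p-value via normal approximation = 2*(1 - Phi(|z|)) = 1.000000.
Step 6: alpha = 0.1. fail to reject H0.

R = 8, z = 0.0000, p = 1.000000, fail to reject H0.


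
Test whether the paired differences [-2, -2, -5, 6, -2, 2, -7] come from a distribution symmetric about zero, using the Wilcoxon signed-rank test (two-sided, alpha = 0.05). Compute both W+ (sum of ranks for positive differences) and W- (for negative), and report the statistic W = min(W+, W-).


Step 1: Drop any zero differences (none here) and take |d_i|.
|d| = [2, 2, 5, 6, 2, 2, 7]
Step 2: Midrank |d_i| (ties get averaged ranks).
ranks: |2|->2.5, |2|->2.5, |5|->5, |6|->6, |2|->2.5, |2|->2.5, |7|->7
Step 3: Attach original signs; sum ranks with positive sign and with negative sign.
W+ = 6 + 2.5 = 8.5
W- = 2.5 + 2.5 + 5 + 2.5 + 7 = 19.5
(Check: W+ + W- = 28 should equal n(n+1)/2 = 28.)
Step 4: Test statistic W = min(W+, W-) = 8.5.
Step 5: Ties in |d|, so use the tie-corrected normal approximation.
        E[W] = n(n+1)/4 = 7*8/4 = 14.
        Tie groups: |d|=2 (t=4); sum(t^3 - t) = 60.
        Var[W] = n(n+1)(2n+1)/24 - sum(t^3-t)/48 = 840/24 - 60/48 = 33.75.
        z = (W - E[W]) / sqrt(Var[W]) = (8.5 - 14) / 5.8095 = -0.9467.
        Two-sided p = 2*Phi(z) = 0.343777.
Step 6: alpha = 0.05. fail to reject H0.

W+ = 8.5, W- = 19.5, W = min = 8.5, p = 0.343777, fail to reject H0.


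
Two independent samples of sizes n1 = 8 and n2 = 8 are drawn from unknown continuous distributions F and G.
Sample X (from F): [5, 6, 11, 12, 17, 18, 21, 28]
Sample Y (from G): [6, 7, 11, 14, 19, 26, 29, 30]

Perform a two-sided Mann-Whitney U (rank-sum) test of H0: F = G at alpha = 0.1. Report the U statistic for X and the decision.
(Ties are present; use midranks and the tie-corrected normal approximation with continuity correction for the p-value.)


Step 1: Combine and sort all 16 observations; assign midranks.
sorted (value, group): (5,X), (6,X), (6,Y), (7,Y), (11,X), (11,Y), (12,X), (14,Y), (17,X), (18,X), (19,Y), (21,X), (26,Y), (28,X), (29,Y), (30,Y)
ranks: 5->1, 6->2.5, 6->2.5, 7->4, 11->5.5, 11->5.5, 12->7, 14->8, 17->9, 18->10, 19->11, 21->12, 26->13, 28->14, 29->15, 30->16
Step 2: Rank sum for X: R1 = 1 + 2.5 + 5.5 + 7 + 9 + 10 + 12 + 14 = 61.
Step 3: U_X = R1 - n1(n1+1)/2 = 61 - 8*9/2 = 61 - 36 = 25.
       U_Y = n1*n2 - U_X = 64 - 25 = 39.
Step 4: Ties are present, so use the tie-corrected normal approximation (with continuity correction) for the p-value.
Step 5: p-value = 0.494201; compare to alpha = 0.1. fail to reject H0.

U_X = 25, p = 0.494201, fail to reject H0 at alpha = 0.1.


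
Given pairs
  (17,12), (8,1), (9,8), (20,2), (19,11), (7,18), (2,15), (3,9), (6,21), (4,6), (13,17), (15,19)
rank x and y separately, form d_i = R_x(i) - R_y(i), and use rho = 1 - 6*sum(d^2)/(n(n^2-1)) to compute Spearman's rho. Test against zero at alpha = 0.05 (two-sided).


Step 1: Rank x and y separately (midranks; no ties here).
rank(x): 17->10, 8->6, 9->7, 20->12, 19->11, 7->5, 2->1, 3->2, 6->4, 4->3, 13->8, 15->9
rank(y): 12->7, 1->1, 8->4, 2->2, 11->6, 18->10, 15->8, 9->5, 21->12, 6->3, 17->9, 19->11
Step 2: d_i = R_x(i) - R_y(i); compute d_i^2.
  (10-7)^2=9, (6-1)^2=25, (7-4)^2=9, (12-2)^2=100, (11-6)^2=25, (5-10)^2=25, (1-8)^2=49, (2-5)^2=9, (4-12)^2=64, (3-3)^2=0, (8-9)^2=1, (9-11)^2=4
sum(d^2) = 320.
Step 3: rho = 1 - 6*320 / (12*(12^2 - 1)) = 1 - 1920/1716 = -0.118881.
Step 4: Under H0, t = rho * sqrt((n-2)/(1-rho^2)) = -0.3786 ~ t(10).
Step 5: Two-sided p-value from the t-distribution with 10 df = 0.712884.
Step 6: alpha = 0.05. fail to reject H0.

rho = -0.1189, p = 0.712884, fail to reject H0 at alpha = 0.05.


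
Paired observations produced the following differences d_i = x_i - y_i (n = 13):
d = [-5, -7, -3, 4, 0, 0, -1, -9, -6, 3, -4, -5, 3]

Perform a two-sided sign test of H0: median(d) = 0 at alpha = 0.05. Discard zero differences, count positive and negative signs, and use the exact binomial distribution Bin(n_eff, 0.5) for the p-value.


Step 1: Discard zero differences. Original n = 13; n_eff = number of nonzero differences = 11.
Nonzero differences (with sign): -5, -7, -3, +4, -1, -9, -6, +3, -4, -5, +3
Step 2: Count signs: positive = 3, negative = 8.
Step 3: Under H0: P(positive) = 0.5, so the number of positives S ~ Bin(11, 0.5).
Step 4: Two-sided exact p-value = sum of Bin(11,0.5) probabilities at or below the observed probability = 0.226562.
Step 5: alpha = 0.05. fail to reject H0.

n_eff = 11, pos = 3, neg = 8, p = 0.226562, fail to reject H0.


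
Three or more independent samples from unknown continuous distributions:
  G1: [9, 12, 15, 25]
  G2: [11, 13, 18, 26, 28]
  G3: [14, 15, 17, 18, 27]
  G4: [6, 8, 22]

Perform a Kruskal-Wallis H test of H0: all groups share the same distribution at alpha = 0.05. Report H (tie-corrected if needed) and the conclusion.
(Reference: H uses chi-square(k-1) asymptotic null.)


Step 1: Combine all N = 17 observations and assign midranks.
sorted (value, group, rank): (6,G4,1), (8,G4,2), (9,G1,3), (11,G2,4), (12,G1,5), (13,G2,6), (14,G3,7), (15,G1,8.5), (15,G3,8.5), (17,G3,10), (18,G2,11.5), (18,G3,11.5), (22,G4,13), (25,G1,14), (26,G2,15), (27,G3,16), (28,G2,17)
Step 2: Sum ranks within each group.
R_1 = 30.5 (n_1 = 4)
R_2 = 53.5 (n_2 = 5)
R_3 = 53 (n_3 = 5)
R_4 = 16 (n_4 = 3)
Step 3: H = 12/(N(N+1)) * sum(R_i^2/n_i) - 3(N+1)
     = 12/(17*18) * (30.5^2/4 + 53.5^2/5 + 53^2/5 + 16^2/3) - 3*18
     = 0.039216 * 1452.15 - 54
     = 2.946895.
Step 4: Ties present; correction factor C = 1 - 12/(17^3 - 17) = 0.997549. Corrected H = 2.946895 / 0.997549 = 2.954136.
Step 5: Under H0, H ~ chi^2(3); p-value = 0.398751.
Step 6: alpha = 0.05. fail to reject H0.

H = 2.9541, df = 3, p = 0.398751, fail to reject H0.


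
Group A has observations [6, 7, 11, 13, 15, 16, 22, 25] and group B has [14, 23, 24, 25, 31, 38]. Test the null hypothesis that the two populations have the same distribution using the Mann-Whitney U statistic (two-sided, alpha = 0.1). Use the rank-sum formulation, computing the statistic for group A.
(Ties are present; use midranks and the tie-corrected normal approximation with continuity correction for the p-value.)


Step 1: Combine and sort all 14 observations; assign midranks.
sorted (value, group): (6,X), (7,X), (11,X), (13,X), (14,Y), (15,X), (16,X), (22,X), (23,Y), (24,Y), (25,X), (25,Y), (31,Y), (38,Y)
ranks: 6->1, 7->2, 11->3, 13->4, 14->5, 15->6, 16->7, 22->8, 23->9, 24->10, 25->11.5, 25->11.5, 31->13, 38->14
Step 2: Rank sum for X: R1 = 1 + 2 + 3 + 4 + 6 + 7 + 8 + 11.5 = 42.5.
Step 3: U_X = R1 - n1(n1+1)/2 = 42.5 - 8*9/2 = 42.5 - 36 = 6.5.
       U_Y = n1*n2 - U_X = 48 - 6.5 = 41.5.
Step 4: Ties are present, so use the tie-corrected normal approximation (with continuity correction) for the p-value.
Step 5: p-value = 0.028013; compare to alpha = 0.1. reject H0.

U_X = 6.5, p = 0.028013, reject H0 at alpha = 0.1.


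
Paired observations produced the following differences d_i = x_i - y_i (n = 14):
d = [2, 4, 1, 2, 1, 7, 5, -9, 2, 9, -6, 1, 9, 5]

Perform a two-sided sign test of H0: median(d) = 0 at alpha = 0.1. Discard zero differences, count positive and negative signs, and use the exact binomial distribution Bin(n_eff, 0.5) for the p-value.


Step 1: Discard zero differences. Original n = 14; n_eff = number of nonzero differences = 14.
Nonzero differences (with sign): +2, +4, +1, +2, +1, +7, +5, -9, +2, +9, -6, +1, +9, +5
Step 2: Count signs: positive = 12, negative = 2.
Step 3: Under H0: P(positive) = 0.5, so the number of positives S ~ Bin(14, 0.5).
Step 4: Two-sided exact p-value = sum of Bin(14,0.5) probabilities at or below the observed probability = 0.012939.
Step 5: alpha = 0.1. reject H0.

n_eff = 14, pos = 12, neg = 2, p = 0.012939, reject H0.


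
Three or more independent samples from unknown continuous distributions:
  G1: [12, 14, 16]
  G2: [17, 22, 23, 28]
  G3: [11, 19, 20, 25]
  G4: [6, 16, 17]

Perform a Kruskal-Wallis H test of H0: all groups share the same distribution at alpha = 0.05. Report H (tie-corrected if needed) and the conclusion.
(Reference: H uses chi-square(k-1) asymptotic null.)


Step 1: Combine all N = 14 observations and assign midranks.
sorted (value, group, rank): (6,G4,1), (11,G3,2), (12,G1,3), (14,G1,4), (16,G1,5.5), (16,G4,5.5), (17,G2,7.5), (17,G4,7.5), (19,G3,9), (20,G3,10), (22,G2,11), (23,G2,12), (25,G3,13), (28,G2,14)
Step 2: Sum ranks within each group.
R_1 = 12.5 (n_1 = 3)
R_2 = 44.5 (n_2 = 4)
R_3 = 34 (n_3 = 4)
R_4 = 14 (n_4 = 3)
Step 3: H = 12/(N(N+1)) * sum(R_i^2/n_i) - 3(N+1)
     = 12/(14*15) * (12.5^2/3 + 44.5^2/4 + 34^2/4 + 14^2/3) - 3*15
     = 0.057143 * 901.479 - 45
     = 6.513095.
Step 4: Ties present; correction factor C = 1 - 12/(14^3 - 14) = 0.995604. Corrected H = 6.513095 / 0.995604 = 6.541851.
Step 5: Under H0, H ~ chi^2(3); p-value = 0.088027.
Step 6: alpha = 0.05. fail to reject H0.

H = 6.5419, df = 3, p = 0.088027, fail to reject H0.


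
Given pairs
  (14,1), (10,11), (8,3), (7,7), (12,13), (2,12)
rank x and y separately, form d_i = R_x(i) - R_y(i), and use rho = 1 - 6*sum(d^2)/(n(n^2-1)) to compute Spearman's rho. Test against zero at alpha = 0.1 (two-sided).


Step 1: Rank x and y separately (midranks; no ties here).
rank(x): 14->6, 10->4, 8->3, 7->2, 12->5, 2->1
rank(y): 1->1, 11->4, 3->2, 7->3, 13->6, 12->5
Step 2: d_i = R_x(i) - R_y(i); compute d_i^2.
  (6-1)^2=25, (4-4)^2=0, (3-2)^2=1, (2-3)^2=1, (5-6)^2=1, (1-5)^2=16
sum(d^2) = 44.
Step 3: rho = 1 - 6*44 / (6*(6^2 - 1)) = 1 - 264/210 = -0.257143.
Step 4: Under H0, t = rho * sqrt((n-2)/(1-rho^2)) = -0.5322 ~ t(4).
Step 5: Two-sided p-value from the t-distribution with 4 df = 0.622787.
Step 6: alpha = 0.1. fail to reject H0.

rho = -0.2571, p = 0.622787, fail to reject H0 at alpha = 0.1.


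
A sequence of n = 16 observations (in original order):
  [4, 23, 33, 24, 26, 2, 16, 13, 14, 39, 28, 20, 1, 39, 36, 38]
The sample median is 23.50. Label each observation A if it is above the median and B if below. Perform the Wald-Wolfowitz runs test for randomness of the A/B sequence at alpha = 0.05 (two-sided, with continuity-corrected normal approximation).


Step 1: Compute median = 23.50; label A = above, B = below.
Labels in order: BBAAABBBBAABBAAA  (n_A = 8, n_B = 8)
Step 2: Count runs R = 6.
Step 3: Under H0 (random ordering), E[R] = 2*n_A*n_B/(n_A+n_B) + 1 = 2*8*8/16 + 1 = 9.0000.
        Var[R] = 2*n_A*n_B*(2*n_A*n_B - n_A - n_B) / ((n_A+n_B)^2 * (n_A+n_B-1)) = 14336/3840 = 3.7333.
        SD[R] = 1.9322.
Step 4: Continuity-corrected z = (R + 0.5 - E[R]) / SD[R] = (6 + 0.5 - 9.0000) / 1.9322 = -1.2939.
Step 5: Two-sided p-value via normal approximation = 2*(1 - Phi(|z|)) = 0.195709.
Step 6: alpha = 0.05. fail to reject H0.

R = 6, z = -1.2939, p = 0.195709, fail to reject H0.


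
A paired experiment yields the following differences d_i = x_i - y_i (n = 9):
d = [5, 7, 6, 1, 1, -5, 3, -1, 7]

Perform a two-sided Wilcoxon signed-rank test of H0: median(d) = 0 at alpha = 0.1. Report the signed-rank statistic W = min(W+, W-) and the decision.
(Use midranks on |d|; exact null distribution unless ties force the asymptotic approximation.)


Step 1: Drop any zero differences (none here) and take |d_i|.
|d| = [5, 7, 6, 1, 1, 5, 3, 1, 7]
Step 2: Midrank |d_i| (ties get averaged ranks).
ranks: |5|->5.5, |7|->8.5, |6|->7, |1|->2, |1|->2, |5|->5.5, |3|->4, |1|->2, |7|->8.5
Step 3: Attach original signs; sum ranks with positive sign and with negative sign.
W+ = 5.5 + 8.5 + 7 + 2 + 2 + 4 + 8.5 = 37.5
W- = 5.5 + 2 = 7.5
(Check: W+ + W- = 45 should equal n(n+1)/2 = 45.)
Step 4: Test statistic W = min(W+, W-) = 7.5.
Step 5: Ties in |d|, so use the tie-corrected normal approximation.
        E[W] = n(n+1)/4 = 9*10/4 = 22.5.
        Tie groups: |d|=1 (t=3), |d|=5 (t=2), |d|=7 (t=2); sum(t^3 - t) = 36.
        Var[W] = n(n+1)(2n+1)/24 - sum(t^3-t)/48 = 1710/24 - 36/48 = 70.5.
        z = (W - E[W]) / sqrt(Var[W]) = (7.5 - 22.5) / 8.3964 = -1.7865.
        Two-sided p = 2*Phi(z) = 0.074023.
Step 6: alpha = 0.1. reject H0.

W+ = 37.5, W- = 7.5, W = min = 7.5, p = 0.074023, reject H0.


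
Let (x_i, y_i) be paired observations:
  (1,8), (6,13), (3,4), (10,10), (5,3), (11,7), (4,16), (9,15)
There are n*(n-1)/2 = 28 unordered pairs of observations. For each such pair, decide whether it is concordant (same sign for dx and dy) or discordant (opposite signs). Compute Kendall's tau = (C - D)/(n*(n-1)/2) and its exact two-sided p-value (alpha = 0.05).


Step 1: Enumerate the 28 unordered pairs (i,j) with i<j and classify each by sign(x_j-x_i) * sign(y_j-y_i).
  (1,2):dx=+5,dy=+5->C; (1,3):dx=+2,dy=-4->D; (1,4):dx=+9,dy=+2->C; (1,5):dx=+4,dy=-5->D
  (1,6):dx=+10,dy=-1->D; (1,7):dx=+3,dy=+8->C; (1,8):dx=+8,dy=+7->C; (2,3):dx=-3,dy=-9->C
  (2,4):dx=+4,dy=-3->D; (2,5):dx=-1,dy=-10->C; (2,6):dx=+5,dy=-6->D; (2,7):dx=-2,dy=+3->D
  (2,8):dx=+3,dy=+2->C; (3,4):dx=+7,dy=+6->C; (3,5):dx=+2,dy=-1->D; (3,6):dx=+8,dy=+3->C
  (3,7):dx=+1,dy=+12->C; (3,8):dx=+6,dy=+11->C; (4,5):dx=-5,dy=-7->C; (4,6):dx=+1,dy=-3->D
  (4,7):dx=-6,dy=+6->D; (4,8):dx=-1,dy=+5->D; (5,6):dx=+6,dy=+4->C; (5,7):dx=-1,dy=+13->D
  (5,8):dx=+4,dy=+12->C; (6,7):dx=-7,dy=+9->D; (6,8):dx=-2,dy=+8->D; (7,8):dx=+5,dy=-1->D
Step 2: C = 14, D = 14, total pairs = 28.
Step 3: tau = (C - D)/(n(n-1)/2) = (14 - 14)/28 = 0.000000.
Step 4: Exact two-sided p-value (enumerate n! = 40320 permutations of y under H0): p = 1.000000.
Step 5: alpha = 0.05. fail to reject H0.

tau_b = 0.0000 (C=14, D=14), p = 1.000000, fail to reject H0.


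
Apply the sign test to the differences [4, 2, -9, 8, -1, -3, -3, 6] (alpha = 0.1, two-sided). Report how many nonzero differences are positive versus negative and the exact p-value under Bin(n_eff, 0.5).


Step 1: Discard zero differences. Original n = 8; n_eff = number of nonzero differences = 8.
Nonzero differences (with sign): +4, +2, -9, +8, -1, -3, -3, +6
Step 2: Count signs: positive = 4, negative = 4.
Step 3: Under H0: P(positive) = 0.5, so the number of positives S ~ Bin(8, 0.5).
Step 4: Two-sided exact p-value = sum of Bin(8,0.5) probabilities at or below the observed probability = 1.000000.
Step 5: alpha = 0.1. fail to reject H0.

n_eff = 8, pos = 4, neg = 4, p = 1.000000, fail to reject H0.


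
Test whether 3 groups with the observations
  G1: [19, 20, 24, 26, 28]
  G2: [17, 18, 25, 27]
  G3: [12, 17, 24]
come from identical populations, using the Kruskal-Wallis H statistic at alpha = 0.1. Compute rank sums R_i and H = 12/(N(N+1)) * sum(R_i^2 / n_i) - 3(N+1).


Step 1: Combine all N = 12 observations and assign midranks.
sorted (value, group, rank): (12,G3,1), (17,G2,2.5), (17,G3,2.5), (18,G2,4), (19,G1,5), (20,G1,6), (24,G1,7.5), (24,G3,7.5), (25,G2,9), (26,G1,10), (27,G2,11), (28,G1,12)
Step 2: Sum ranks within each group.
R_1 = 40.5 (n_1 = 5)
R_2 = 26.5 (n_2 = 4)
R_3 = 11 (n_3 = 3)
Step 3: H = 12/(N(N+1)) * sum(R_i^2/n_i) - 3(N+1)
     = 12/(12*13) * (40.5^2/5 + 26.5^2/4 + 11^2/3) - 3*13
     = 0.076923 * 543.946 - 39
     = 2.841987.
Step 4: Ties present; correction factor C = 1 - 12/(12^3 - 12) = 0.993007. Corrected H = 2.841987 / 0.993007 = 2.862001.
Step 5: Under H0, H ~ chi^2(2); p-value = 0.239070.
Step 6: alpha = 0.1. fail to reject H0.

H = 2.8620, df = 2, p = 0.239070, fail to reject H0.


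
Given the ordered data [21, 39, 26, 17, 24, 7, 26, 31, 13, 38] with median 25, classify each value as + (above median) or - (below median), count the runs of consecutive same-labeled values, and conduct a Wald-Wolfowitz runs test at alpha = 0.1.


Step 1: Compute median = 25; label A = above, B = below.
Labels in order: BAABBBAABA  (n_A = 5, n_B = 5)
Step 2: Count runs R = 6.
Step 3: Under H0 (random ordering), E[R] = 2*n_A*n_B/(n_A+n_B) + 1 = 2*5*5/10 + 1 = 6.0000.
        Var[R] = 2*n_A*n_B*(2*n_A*n_B - n_A - n_B) / ((n_A+n_B)^2 * (n_A+n_B-1)) = 2000/900 = 2.2222.
        SD[R] = 1.4907.
Step 4: R = E[R], so z = 0 with no continuity correction.
Step 5: Two-sided p-value via normal approximation = 2*(1 - Phi(|z|)) = 1.000000.
Step 6: alpha = 0.1. fail to reject H0.

R = 6, z = 0.0000, p = 1.000000, fail to reject H0.


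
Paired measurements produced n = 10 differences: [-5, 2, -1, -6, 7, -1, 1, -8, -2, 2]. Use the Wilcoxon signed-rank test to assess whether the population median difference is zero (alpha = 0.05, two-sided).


Step 1: Drop any zero differences (none here) and take |d_i|.
|d| = [5, 2, 1, 6, 7, 1, 1, 8, 2, 2]
Step 2: Midrank |d_i| (ties get averaged ranks).
ranks: |5|->7, |2|->5, |1|->2, |6|->8, |7|->9, |1|->2, |1|->2, |8|->10, |2|->5, |2|->5
Step 3: Attach original signs; sum ranks with positive sign and with negative sign.
W+ = 5 + 9 + 2 + 5 = 21
W- = 7 + 2 + 8 + 2 + 10 + 5 = 34
(Check: W+ + W- = 55 should equal n(n+1)/2 = 55.)
Step 4: Test statistic W = min(W+, W-) = 21.
Step 5: Ties in |d|, so use the tie-corrected normal approximation.
        E[W] = n(n+1)/4 = 10*11/4 = 27.5.
        Tie groups: |d|=1 (t=3), |d|=2 (t=3); sum(t^3 - t) = 48.
        Var[W] = n(n+1)(2n+1)/24 - sum(t^3-t)/48 = 2310/24 - 48/48 = 95.25.
        z = (W - E[W]) / sqrt(Var[W]) = (21 - 27.5) / 9.7596 = -0.6660.
        Two-sided p = 2*Phi(z) = 0.505405.
Step 6: alpha = 0.05. fail to reject H0.

W+ = 21, W- = 34, W = min = 21, p = 0.505405, fail to reject H0.


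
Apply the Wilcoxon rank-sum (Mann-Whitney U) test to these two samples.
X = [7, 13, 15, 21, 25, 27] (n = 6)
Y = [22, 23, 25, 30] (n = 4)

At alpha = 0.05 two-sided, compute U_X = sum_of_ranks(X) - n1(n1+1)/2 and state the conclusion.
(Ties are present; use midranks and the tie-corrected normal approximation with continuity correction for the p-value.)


Step 1: Combine and sort all 10 observations; assign midranks.
sorted (value, group): (7,X), (13,X), (15,X), (21,X), (22,Y), (23,Y), (25,X), (25,Y), (27,X), (30,Y)
ranks: 7->1, 13->2, 15->3, 21->4, 22->5, 23->6, 25->7.5, 25->7.5, 27->9, 30->10
Step 2: Rank sum for X: R1 = 1 + 2 + 3 + 4 + 7.5 + 9 = 26.5.
Step 3: U_X = R1 - n1(n1+1)/2 = 26.5 - 6*7/2 = 26.5 - 21 = 5.5.
       U_Y = n1*n2 - U_X = 24 - 5.5 = 18.5.
Step 4: Ties are present, so use the tie-corrected normal approximation (with continuity correction) for the p-value.
Step 5: p-value = 0.199458; compare to alpha = 0.05. fail to reject H0.

U_X = 5.5, p = 0.199458, fail to reject H0 at alpha = 0.05.


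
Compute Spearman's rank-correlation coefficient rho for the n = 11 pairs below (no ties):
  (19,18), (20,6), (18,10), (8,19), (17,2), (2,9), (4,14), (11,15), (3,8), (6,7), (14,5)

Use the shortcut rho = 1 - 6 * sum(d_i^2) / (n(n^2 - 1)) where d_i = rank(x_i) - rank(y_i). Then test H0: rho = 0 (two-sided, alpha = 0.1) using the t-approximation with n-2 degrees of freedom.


Step 1: Rank x and y separately (midranks; no ties here).
rank(x): 19->10, 20->11, 18->9, 8->5, 17->8, 2->1, 4->3, 11->6, 3->2, 6->4, 14->7
rank(y): 18->10, 6->3, 10->7, 19->11, 2->1, 9->6, 14->8, 15->9, 8->5, 7->4, 5->2
Step 2: d_i = R_x(i) - R_y(i); compute d_i^2.
  (10-10)^2=0, (11-3)^2=64, (9-7)^2=4, (5-11)^2=36, (8-1)^2=49, (1-6)^2=25, (3-8)^2=25, (6-9)^2=9, (2-5)^2=9, (4-4)^2=0, (7-2)^2=25
sum(d^2) = 246.
Step 3: rho = 1 - 6*246 / (11*(11^2 - 1)) = 1 - 1476/1320 = -0.118182.
Step 4: Under H0, t = rho * sqrt((n-2)/(1-rho^2)) = -0.3570 ~ t(9).
Step 5: Two-sided p-value from the t-distribution with 9 df = 0.729285.
Step 6: alpha = 0.1. fail to reject H0.

rho = -0.1182, p = 0.729285, fail to reject H0 at alpha = 0.1.


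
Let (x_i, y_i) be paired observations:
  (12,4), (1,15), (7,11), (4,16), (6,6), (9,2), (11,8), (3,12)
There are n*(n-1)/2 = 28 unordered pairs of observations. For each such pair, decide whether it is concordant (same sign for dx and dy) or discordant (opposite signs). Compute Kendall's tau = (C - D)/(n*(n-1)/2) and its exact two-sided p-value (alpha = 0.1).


Step 1: Enumerate the 28 unordered pairs (i,j) with i<j and classify each by sign(x_j-x_i) * sign(y_j-y_i).
  (1,2):dx=-11,dy=+11->D; (1,3):dx=-5,dy=+7->D; (1,4):dx=-8,dy=+12->D; (1,5):dx=-6,dy=+2->D
  (1,6):dx=-3,dy=-2->C; (1,7):dx=-1,dy=+4->D; (1,8):dx=-9,dy=+8->D; (2,3):dx=+6,dy=-4->D
  (2,4):dx=+3,dy=+1->C; (2,5):dx=+5,dy=-9->D; (2,6):dx=+8,dy=-13->D; (2,7):dx=+10,dy=-7->D
  (2,8):dx=+2,dy=-3->D; (3,4):dx=-3,dy=+5->D; (3,5):dx=-1,dy=-5->C; (3,6):dx=+2,dy=-9->D
  (3,7):dx=+4,dy=-3->D; (3,8):dx=-4,dy=+1->D; (4,5):dx=+2,dy=-10->D; (4,6):dx=+5,dy=-14->D
  (4,7):dx=+7,dy=-8->D; (4,8):dx=-1,dy=-4->C; (5,6):dx=+3,dy=-4->D; (5,7):dx=+5,dy=+2->C
  (5,8):dx=-3,dy=+6->D; (6,7):dx=+2,dy=+6->C; (6,8):dx=-6,dy=+10->D; (7,8):dx=-8,dy=+4->D
Step 2: C = 6, D = 22, total pairs = 28.
Step 3: tau = (C - D)/(n(n-1)/2) = (6 - 22)/28 = -0.571429.
Step 4: Exact two-sided p-value (enumerate n! = 40320 permutations of y under H0): p = 0.061012.
Step 5: alpha = 0.1. reject H0.

tau_b = -0.5714 (C=6, D=22), p = 0.061012, reject H0.


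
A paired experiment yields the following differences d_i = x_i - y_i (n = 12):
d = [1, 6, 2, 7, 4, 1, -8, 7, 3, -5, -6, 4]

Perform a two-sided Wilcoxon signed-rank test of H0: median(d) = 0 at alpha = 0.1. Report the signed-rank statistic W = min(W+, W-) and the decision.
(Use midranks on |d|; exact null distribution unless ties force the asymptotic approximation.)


Step 1: Drop any zero differences (none here) and take |d_i|.
|d| = [1, 6, 2, 7, 4, 1, 8, 7, 3, 5, 6, 4]
Step 2: Midrank |d_i| (ties get averaged ranks).
ranks: |1|->1.5, |6|->8.5, |2|->3, |7|->10.5, |4|->5.5, |1|->1.5, |8|->12, |7|->10.5, |3|->4, |5|->7, |6|->8.5, |4|->5.5
Step 3: Attach original signs; sum ranks with positive sign and with negative sign.
W+ = 1.5 + 8.5 + 3 + 10.5 + 5.5 + 1.5 + 10.5 + 4 + 5.5 = 50.5
W- = 12 + 7 + 8.5 = 27.5
(Check: W+ + W- = 78 should equal n(n+1)/2 = 78.)
Step 4: Test statistic W = min(W+, W-) = 27.5.
Step 5: Ties in |d|, so use the tie-corrected normal approximation.
        E[W] = n(n+1)/4 = 12*13/4 = 39.
        Tie groups: |d|=1 (t=2), |d|=4 (t=2), |d|=6 (t=2), |d|=7 (t=2); sum(t^3 - t) = 24.
        Var[W] = n(n+1)(2n+1)/24 - sum(t^3-t)/48 = 3900/24 - 24/48 = 162.
        z = (W - E[W]) / sqrt(Var[W]) = (27.5 - 39) / 12.7279 = -0.9035.
        Two-sided p = 2*Phi(z) = 0.366247.
Step 6: alpha = 0.1. fail to reject H0.

W+ = 50.5, W- = 27.5, W = min = 27.5, p = 0.366247, fail to reject H0.


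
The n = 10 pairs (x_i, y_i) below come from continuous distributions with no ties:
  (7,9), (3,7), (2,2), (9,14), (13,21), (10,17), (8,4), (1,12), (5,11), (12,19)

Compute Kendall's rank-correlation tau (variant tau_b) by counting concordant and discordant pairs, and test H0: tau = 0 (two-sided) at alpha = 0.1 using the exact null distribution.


Step 1: Enumerate the 45 unordered pairs (i,j) with i<j and classify each by sign(x_j-x_i) * sign(y_j-y_i).
  (1,2):dx=-4,dy=-2->C; (1,3):dx=-5,dy=-7->C; (1,4):dx=+2,dy=+5->C; (1,5):dx=+6,dy=+12->C
  (1,6):dx=+3,dy=+8->C; (1,7):dx=+1,dy=-5->D; (1,8):dx=-6,dy=+3->D; (1,9):dx=-2,dy=+2->D
  (1,10):dx=+5,dy=+10->C; (2,3):dx=-1,dy=-5->C; (2,4):dx=+6,dy=+7->C; (2,5):dx=+10,dy=+14->C
  (2,6):dx=+7,dy=+10->C; (2,7):dx=+5,dy=-3->D; (2,8):dx=-2,dy=+5->D; (2,9):dx=+2,dy=+4->C
  (2,10):dx=+9,dy=+12->C; (3,4):dx=+7,dy=+12->C; (3,5):dx=+11,dy=+19->C; (3,6):dx=+8,dy=+15->C
  (3,7):dx=+6,dy=+2->C; (3,8):dx=-1,dy=+10->D; (3,9):dx=+3,dy=+9->C; (3,10):dx=+10,dy=+17->C
  (4,5):dx=+4,dy=+7->C; (4,6):dx=+1,dy=+3->C; (4,7):dx=-1,dy=-10->C; (4,8):dx=-8,dy=-2->C
  (4,9):dx=-4,dy=-3->C; (4,10):dx=+3,dy=+5->C; (5,6):dx=-3,dy=-4->C; (5,7):dx=-5,dy=-17->C
  (5,8):dx=-12,dy=-9->C; (5,9):dx=-8,dy=-10->C; (5,10):dx=-1,dy=-2->C; (6,7):dx=-2,dy=-13->C
  (6,8):dx=-9,dy=-5->C; (6,9):dx=-5,dy=-6->C; (6,10):dx=+2,dy=+2->C; (7,8):dx=-7,dy=+8->D
  (7,9):dx=-3,dy=+7->D; (7,10):dx=+4,dy=+15->C; (8,9):dx=+4,dy=-1->D; (8,10):dx=+11,dy=+7->C
  (9,10):dx=+7,dy=+8->C
Step 2: C = 36, D = 9, total pairs = 45.
Step 3: tau = (C - D)/(n(n-1)/2) = (36 - 9)/45 = 0.600000.
Step 4: Exact two-sided p-value (enumerate n! = 3628800 permutations of y under H0): p = 0.016666.
Step 5: alpha = 0.1. reject H0.

tau_b = 0.6000 (C=36, D=9), p = 0.016666, reject H0.


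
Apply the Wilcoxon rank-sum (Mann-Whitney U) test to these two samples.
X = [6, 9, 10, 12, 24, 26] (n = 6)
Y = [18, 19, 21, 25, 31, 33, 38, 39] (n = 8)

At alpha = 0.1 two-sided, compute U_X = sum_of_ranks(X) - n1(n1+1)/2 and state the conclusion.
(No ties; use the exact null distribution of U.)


Step 1: Combine and sort all 14 observations; assign midranks.
sorted (value, group): (6,X), (9,X), (10,X), (12,X), (18,Y), (19,Y), (21,Y), (24,X), (25,Y), (26,X), (31,Y), (33,Y), (38,Y), (39,Y)
ranks: 6->1, 9->2, 10->3, 12->4, 18->5, 19->6, 21->7, 24->8, 25->9, 26->10, 31->11, 33->12, 38->13, 39->14
Step 2: Rank sum for X: R1 = 1 + 2 + 3 + 4 + 8 + 10 = 28.
Step 3: U_X = R1 - n1(n1+1)/2 = 28 - 6*7/2 = 28 - 21 = 7.
       U_Y = n1*n2 - U_X = 48 - 7 = 41.
Step 4: No ties, so the exact null distribution of U (based on enumerating the C(14,6) = 3003 equally likely rank assignments) gives the two-sided p-value.
Step 5: p-value = 0.029304; compare to alpha = 0.1. reject H0.

U_X = 7, p = 0.029304, reject H0 at alpha = 0.1.


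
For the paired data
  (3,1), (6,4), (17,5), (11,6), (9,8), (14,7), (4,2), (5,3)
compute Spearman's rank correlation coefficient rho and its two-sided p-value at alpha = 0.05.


Step 1: Rank x and y separately (midranks; no ties here).
rank(x): 3->1, 6->4, 17->8, 11->6, 9->5, 14->7, 4->2, 5->3
rank(y): 1->1, 4->4, 5->5, 6->6, 8->8, 7->7, 2->2, 3->3
Step 2: d_i = R_x(i) - R_y(i); compute d_i^2.
  (1-1)^2=0, (4-4)^2=0, (8-5)^2=9, (6-6)^2=0, (5-8)^2=9, (7-7)^2=0, (2-2)^2=0, (3-3)^2=0
sum(d^2) = 18.
Step 3: rho = 1 - 6*18 / (8*(8^2 - 1)) = 1 - 108/504 = 0.785714.
Step 4: Under H0, t = rho * sqrt((n-2)/(1-rho^2)) = 3.1113 ~ t(6).
Step 5: Two-sided p-value from the t-distribution with 6 df = 0.020815.
Step 6: alpha = 0.05. reject H0.

rho = 0.7857, p = 0.020815, reject H0 at alpha = 0.05.


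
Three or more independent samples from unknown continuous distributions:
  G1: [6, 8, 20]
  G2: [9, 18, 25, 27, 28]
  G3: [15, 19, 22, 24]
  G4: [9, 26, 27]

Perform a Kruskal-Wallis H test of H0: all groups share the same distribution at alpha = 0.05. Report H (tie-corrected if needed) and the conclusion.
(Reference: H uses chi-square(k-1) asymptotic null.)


Step 1: Combine all N = 15 observations and assign midranks.
sorted (value, group, rank): (6,G1,1), (8,G1,2), (9,G2,3.5), (9,G4,3.5), (15,G3,5), (18,G2,6), (19,G3,7), (20,G1,8), (22,G3,9), (24,G3,10), (25,G2,11), (26,G4,12), (27,G2,13.5), (27,G4,13.5), (28,G2,15)
Step 2: Sum ranks within each group.
R_1 = 11 (n_1 = 3)
R_2 = 49 (n_2 = 5)
R_3 = 31 (n_3 = 4)
R_4 = 29 (n_4 = 3)
Step 3: H = 12/(N(N+1)) * sum(R_i^2/n_i) - 3(N+1)
     = 12/(15*16) * (11^2/3 + 49^2/5 + 31^2/4 + 29^2/3) - 3*16
     = 0.050000 * 1041.12 - 48
     = 4.055833.
Step 4: Ties present; correction factor C = 1 - 12/(15^3 - 15) = 0.996429. Corrected H = 4.055833 / 0.996429 = 4.070370.
Step 5: Under H0, H ~ chi^2(3); p-value = 0.253965.
Step 6: alpha = 0.05. fail to reject H0.

H = 4.0704, df = 3, p = 0.253965, fail to reject H0.


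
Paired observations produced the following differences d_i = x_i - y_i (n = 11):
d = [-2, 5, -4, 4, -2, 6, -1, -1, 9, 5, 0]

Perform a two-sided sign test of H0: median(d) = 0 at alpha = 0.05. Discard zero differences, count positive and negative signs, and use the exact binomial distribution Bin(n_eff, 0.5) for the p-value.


Step 1: Discard zero differences. Original n = 11; n_eff = number of nonzero differences = 10.
Nonzero differences (with sign): -2, +5, -4, +4, -2, +6, -1, -1, +9, +5
Step 2: Count signs: positive = 5, negative = 5.
Step 3: Under H0: P(positive) = 0.5, so the number of positives S ~ Bin(10, 0.5).
Step 4: Two-sided exact p-value = sum of Bin(10,0.5) probabilities at or below the observed probability = 1.000000.
Step 5: alpha = 0.05. fail to reject H0.

n_eff = 10, pos = 5, neg = 5, p = 1.000000, fail to reject H0.


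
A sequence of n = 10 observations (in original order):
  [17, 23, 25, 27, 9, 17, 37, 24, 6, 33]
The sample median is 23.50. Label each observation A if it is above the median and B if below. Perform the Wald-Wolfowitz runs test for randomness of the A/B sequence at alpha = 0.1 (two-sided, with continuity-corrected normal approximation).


Step 1: Compute median = 23.50; label A = above, B = below.
Labels in order: BBAABBAABA  (n_A = 5, n_B = 5)
Step 2: Count runs R = 6.
Step 3: Under H0 (random ordering), E[R] = 2*n_A*n_B/(n_A+n_B) + 1 = 2*5*5/10 + 1 = 6.0000.
        Var[R] = 2*n_A*n_B*(2*n_A*n_B - n_A - n_B) / ((n_A+n_B)^2 * (n_A+n_B-1)) = 2000/900 = 2.2222.
        SD[R] = 1.4907.
Step 4: R = E[R], so z = 0 with no continuity correction.
Step 5: Two-sided p-value via normal approximation = 2*(1 - Phi(|z|)) = 1.000000.
Step 6: alpha = 0.1. fail to reject H0.

R = 6, z = 0.0000, p = 1.000000, fail to reject H0.


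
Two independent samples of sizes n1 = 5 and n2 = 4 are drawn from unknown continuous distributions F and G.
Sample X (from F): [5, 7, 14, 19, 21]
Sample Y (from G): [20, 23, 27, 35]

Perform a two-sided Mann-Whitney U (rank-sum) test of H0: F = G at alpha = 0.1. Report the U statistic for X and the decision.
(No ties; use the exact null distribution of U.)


Step 1: Combine and sort all 9 observations; assign midranks.
sorted (value, group): (5,X), (7,X), (14,X), (19,X), (20,Y), (21,X), (23,Y), (27,Y), (35,Y)
ranks: 5->1, 7->2, 14->3, 19->4, 20->5, 21->6, 23->7, 27->8, 35->9
Step 2: Rank sum for X: R1 = 1 + 2 + 3 + 4 + 6 = 16.
Step 3: U_X = R1 - n1(n1+1)/2 = 16 - 5*6/2 = 16 - 15 = 1.
       U_Y = n1*n2 - U_X = 20 - 1 = 19.
Step 4: No ties, so the exact null distribution of U (based on enumerating the C(9,5) = 126 equally likely rank assignments) gives the two-sided p-value.
Step 5: p-value = 0.031746; compare to alpha = 0.1. reject H0.

U_X = 1, p = 0.031746, reject H0 at alpha = 0.1.


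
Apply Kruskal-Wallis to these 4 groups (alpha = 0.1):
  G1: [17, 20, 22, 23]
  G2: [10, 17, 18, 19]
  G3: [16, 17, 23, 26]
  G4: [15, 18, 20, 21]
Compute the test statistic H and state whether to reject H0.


Step 1: Combine all N = 16 observations and assign midranks.
sorted (value, group, rank): (10,G2,1), (15,G4,2), (16,G3,3), (17,G1,5), (17,G2,5), (17,G3,5), (18,G2,7.5), (18,G4,7.5), (19,G2,9), (20,G1,10.5), (20,G4,10.5), (21,G4,12), (22,G1,13), (23,G1,14.5), (23,G3,14.5), (26,G3,16)
Step 2: Sum ranks within each group.
R_1 = 43 (n_1 = 4)
R_2 = 22.5 (n_2 = 4)
R_3 = 38.5 (n_3 = 4)
R_4 = 32 (n_4 = 4)
Step 3: H = 12/(N(N+1)) * sum(R_i^2/n_i) - 3(N+1)
     = 12/(16*17) * (43^2/4 + 22.5^2/4 + 38.5^2/4 + 32^2/4) - 3*17
     = 0.044118 * 1215.38 - 51
     = 2.619485.
Step 4: Ties present; correction factor C = 1 - 42/(16^3 - 16) = 0.989706. Corrected H = 2.619485 / 0.989706 = 2.646731.
Step 5: Under H0, H ~ chi^2(3); p-value = 0.449356.
Step 6: alpha = 0.1. fail to reject H0.

H = 2.6467, df = 3, p = 0.449356, fail to reject H0.


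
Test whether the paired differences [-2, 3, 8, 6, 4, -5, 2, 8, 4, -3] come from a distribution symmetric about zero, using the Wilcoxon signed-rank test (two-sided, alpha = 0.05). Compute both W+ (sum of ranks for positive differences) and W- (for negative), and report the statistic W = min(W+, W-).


Step 1: Drop any zero differences (none here) and take |d_i|.
|d| = [2, 3, 8, 6, 4, 5, 2, 8, 4, 3]
Step 2: Midrank |d_i| (ties get averaged ranks).
ranks: |2|->1.5, |3|->3.5, |8|->9.5, |6|->8, |4|->5.5, |5|->7, |2|->1.5, |8|->9.5, |4|->5.5, |3|->3.5
Step 3: Attach original signs; sum ranks with positive sign and with negative sign.
W+ = 3.5 + 9.5 + 8 + 5.5 + 1.5 + 9.5 + 5.5 = 43
W- = 1.5 + 7 + 3.5 = 12
(Check: W+ + W- = 55 should equal n(n+1)/2 = 55.)
Step 4: Test statistic W = min(W+, W-) = 12.
Step 5: Ties in |d|, so use the tie-corrected normal approximation.
        E[W] = n(n+1)/4 = 10*11/4 = 27.5.
        Tie groups: |d|=2 (t=2), |d|=3 (t=2), |d|=4 (t=2), |d|=8 (t=2); sum(t^3 - t) = 24.
        Var[W] = n(n+1)(2n+1)/24 - sum(t^3-t)/48 = 2310/24 - 24/48 = 95.75.
        z = (W - E[W]) / sqrt(Var[W]) = (12 - 27.5) / 9.7852 = -1.5840.
        Two-sided p = 2*Phi(z) = 0.113188.
Step 6: alpha = 0.05. fail to reject H0.

W+ = 43, W- = 12, W = min = 12, p = 0.113188, fail to reject H0.


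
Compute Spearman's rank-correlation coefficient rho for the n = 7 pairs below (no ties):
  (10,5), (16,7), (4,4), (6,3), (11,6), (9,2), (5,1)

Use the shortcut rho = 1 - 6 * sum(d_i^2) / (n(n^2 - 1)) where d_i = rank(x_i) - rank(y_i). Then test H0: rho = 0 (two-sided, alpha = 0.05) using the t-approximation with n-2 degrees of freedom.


Step 1: Rank x and y separately (midranks; no ties here).
rank(x): 10->5, 16->7, 4->1, 6->3, 11->6, 9->4, 5->2
rank(y): 5->5, 7->7, 4->4, 3->3, 6->6, 2->2, 1->1
Step 2: d_i = R_x(i) - R_y(i); compute d_i^2.
  (5-5)^2=0, (7-7)^2=0, (1-4)^2=9, (3-3)^2=0, (6-6)^2=0, (4-2)^2=4, (2-1)^2=1
sum(d^2) = 14.
Step 3: rho = 1 - 6*14 / (7*(7^2 - 1)) = 1 - 84/336 = 0.750000.
Step 4: Under H0, t = rho * sqrt((n-2)/(1-rho^2)) = 2.5355 ~ t(5).
Step 5: Two-sided p-value from the t-distribution with 5 df = 0.052181.
Step 6: alpha = 0.05. fail to reject H0.

rho = 0.7500, p = 0.052181, fail to reject H0 at alpha = 0.05.


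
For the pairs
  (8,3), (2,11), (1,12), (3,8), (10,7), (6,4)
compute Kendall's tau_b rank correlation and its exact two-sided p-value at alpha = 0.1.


Step 1: Enumerate the 15 unordered pairs (i,j) with i<j and classify each by sign(x_j-x_i) * sign(y_j-y_i).
  (1,2):dx=-6,dy=+8->D; (1,3):dx=-7,dy=+9->D; (1,4):dx=-5,dy=+5->D; (1,5):dx=+2,dy=+4->C
  (1,6):dx=-2,dy=+1->D; (2,3):dx=-1,dy=+1->D; (2,4):dx=+1,dy=-3->D; (2,5):dx=+8,dy=-4->D
  (2,6):dx=+4,dy=-7->D; (3,4):dx=+2,dy=-4->D; (3,5):dx=+9,dy=-5->D; (3,6):dx=+5,dy=-8->D
  (4,5):dx=+7,dy=-1->D; (4,6):dx=+3,dy=-4->D; (5,6):dx=-4,dy=-3->C
Step 2: C = 2, D = 13, total pairs = 15.
Step 3: tau = (C - D)/(n(n-1)/2) = (2 - 13)/15 = -0.733333.
Step 4: Exact two-sided p-value (enumerate n! = 720 permutations of y under H0): p = 0.055556.
Step 5: alpha = 0.1. reject H0.

tau_b = -0.7333 (C=2, D=13), p = 0.055556, reject H0.


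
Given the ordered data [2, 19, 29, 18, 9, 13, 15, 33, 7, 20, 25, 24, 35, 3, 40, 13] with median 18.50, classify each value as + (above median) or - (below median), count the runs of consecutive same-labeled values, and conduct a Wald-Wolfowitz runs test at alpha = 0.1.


Step 1: Compute median = 18.50; label A = above, B = below.
Labels in order: BAABBBBABAAAABAB  (n_A = 8, n_B = 8)
Step 2: Count runs R = 9.
Step 3: Under H0 (random ordering), E[R] = 2*n_A*n_B/(n_A+n_B) + 1 = 2*8*8/16 + 1 = 9.0000.
        Var[R] = 2*n_A*n_B*(2*n_A*n_B - n_A - n_B) / ((n_A+n_B)^2 * (n_A+n_B-1)) = 14336/3840 = 3.7333.
        SD[R] = 1.9322.
Step 4: R = E[R], so z = 0 with no continuity correction.
Step 5: Two-sided p-value via normal approximation = 2*(1 - Phi(|z|)) = 1.000000.
Step 6: alpha = 0.1. fail to reject H0.

R = 9, z = 0.0000, p = 1.000000, fail to reject H0.


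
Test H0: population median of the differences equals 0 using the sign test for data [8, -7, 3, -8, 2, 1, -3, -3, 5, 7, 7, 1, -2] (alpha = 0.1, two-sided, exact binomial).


Step 1: Discard zero differences. Original n = 13; n_eff = number of nonzero differences = 13.
Nonzero differences (with sign): +8, -7, +3, -8, +2, +1, -3, -3, +5, +7, +7, +1, -2
Step 2: Count signs: positive = 8, negative = 5.
Step 3: Under H0: P(positive) = 0.5, so the number of positives S ~ Bin(13, 0.5).
Step 4: Two-sided exact p-value = sum of Bin(13,0.5) probabilities at or below the observed probability = 0.581055.
Step 5: alpha = 0.1. fail to reject H0.

n_eff = 13, pos = 8, neg = 5, p = 0.581055, fail to reject H0.


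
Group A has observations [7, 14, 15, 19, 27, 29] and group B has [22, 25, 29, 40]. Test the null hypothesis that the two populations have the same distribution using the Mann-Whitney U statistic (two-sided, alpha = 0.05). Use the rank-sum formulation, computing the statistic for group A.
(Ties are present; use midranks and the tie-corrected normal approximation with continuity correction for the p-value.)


Step 1: Combine and sort all 10 observations; assign midranks.
sorted (value, group): (7,X), (14,X), (15,X), (19,X), (22,Y), (25,Y), (27,X), (29,X), (29,Y), (40,Y)
ranks: 7->1, 14->2, 15->3, 19->4, 22->5, 25->6, 27->7, 29->8.5, 29->8.5, 40->10
Step 2: Rank sum for X: R1 = 1 + 2 + 3 + 4 + 7 + 8.5 = 25.5.
Step 3: U_X = R1 - n1(n1+1)/2 = 25.5 - 6*7/2 = 25.5 - 21 = 4.5.
       U_Y = n1*n2 - U_X = 24 - 4.5 = 19.5.
Step 4: Ties are present, so use the tie-corrected normal approximation (with continuity correction) for the p-value.
Step 5: p-value = 0.134407; compare to alpha = 0.05. fail to reject H0.

U_X = 4.5, p = 0.134407, fail to reject H0 at alpha = 0.05.


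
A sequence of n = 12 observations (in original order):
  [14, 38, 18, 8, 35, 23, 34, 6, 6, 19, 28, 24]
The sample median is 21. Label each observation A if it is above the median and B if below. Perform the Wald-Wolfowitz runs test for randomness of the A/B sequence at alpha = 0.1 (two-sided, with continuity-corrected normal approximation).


Step 1: Compute median = 21; label A = above, B = below.
Labels in order: BABBAAABBBAA  (n_A = 6, n_B = 6)
Step 2: Count runs R = 6.
Step 3: Under H0 (random ordering), E[R] = 2*n_A*n_B/(n_A+n_B) + 1 = 2*6*6/12 + 1 = 7.0000.
        Var[R] = 2*n_A*n_B*(2*n_A*n_B - n_A - n_B) / ((n_A+n_B)^2 * (n_A+n_B-1)) = 4320/1584 = 2.7273.
        SD[R] = 1.6514.
Step 4: Continuity-corrected z = (R + 0.5 - E[R]) / SD[R] = (6 + 0.5 - 7.0000) / 1.6514 = -0.3028.
Step 5: Two-sided p-value via normal approximation = 2*(1 - Phi(|z|)) = 0.762069.
Step 6: alpha = 0.1. fail to reject H0.

R = 6, z = -0.3028, p = 0.762069, fail to reject H0.


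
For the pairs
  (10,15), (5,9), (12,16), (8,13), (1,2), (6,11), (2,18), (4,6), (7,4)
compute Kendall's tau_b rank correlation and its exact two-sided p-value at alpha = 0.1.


Step 1: Enumerate the 36 unordered pairs (i,j) with i<j and classify each by sign(x_j-x_i) * sign(y_j-y_i).
  (1,2):dx=-5,dy=-6->C; (1,3):dx=+2,dy=+1->C; (1,4):dx=-2,dy=-2->C; (1,5):dx=-9,dy=-13->C
  (1,6):dx=-4,dy=-4->C; (1,7):dx=-8,dy=+3->D; (1,8):dx=-6,dy=-9->C; (1,9):dx=-3,dy=-11->C
  (2,3):dx=+7,dy=+7->C; (2,4):dx=+3,dy=+4->C; (2,5):dx=-4,dy=-7->C; (2,6):dx=+1,dy=+2->C
  (2,7):dx=-3,dy=+9->D; (2,8):dx=-1,dy=-3->C; (2,9):dx=+2,dy=-5->D; (3,4):dx=-4,dy=-3->C
  (3,5):dx=-11,dy=-14->C; (3,6):dx=-6,dy=-5->C; (3,7):dx=-10,dy=+2->D; (3,8):dx=-8,dy=-10->C
  (3,9):dx=-5,dy=-12->C; (4,5):dx=-7,dy=-11->C; (4,6):dx=-2,dy=-2->C; (4,7):dx=-6,dy=+5->D
  (4,8):dx=-4,dy=-7->C; (4,9):dx=-1,dy=-9->C; (5,6):dx=+5,dy=+9->C; (5,7):dx=+1,dy=+16->C
  (5,8):dx=+3,dy=+4->C; (5,9):dx=+6,dy=+2->C; (6,7):dx=-4,dy=+7->D; (6,8):dx=-2,dy=-5->C
  (6,9):dx=+1,dy=-7->D; (7,8):dx=+2,dy=-12->D; (7,9):dx=+5,dy=-14->D; (8,9):dx=+3,dy=-2->D
Step 2: C = 26, D = 10, total pairs = 36.
Step 3: tau = (C - D)/(n(n-1)/2) = (26 - 10)/36 = 0.444444.
Step 4: Exact two-sided p-value (enumerate n! = 362880 permutations of y under H0): p = 0.119439.
Step 5: alpha = 0.1. fail to reject H0.

tau_b = 0.4444 (C=26, D=10), p = 0.119439, fail to reject H0.


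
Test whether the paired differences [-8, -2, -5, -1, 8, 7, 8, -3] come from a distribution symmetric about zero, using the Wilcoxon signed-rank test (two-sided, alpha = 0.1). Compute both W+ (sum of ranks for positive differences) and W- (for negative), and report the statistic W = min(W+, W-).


Step 1: Drop any zero differences (none here) and take |d_i|.
|d| = [8, 2, 5, 1, 8, 7, 8, 3]
Step 2: Midrank |d_i| (ties get averaged ranks).
ranks: |8|->7, |2|->2, |5|->4, |1|->1, |8|->7, |7|->5, |8|->7, |3|->3
Step 3: Attach original signs; sum ranks with positive sign and with negative sign.
W+ = 7 + 5 + 7 = 19
W- = 7 + 2 + 4 + 1 + 3 = 17
(Check: W+ + W- = 36 should equal n(n+1)/2 = 36.)
Step 4: Test statistic W = min(W+, W-) = 17.
Step 5: Ties in |d|, so use the tie-corrected normal approximation.
        E[W] = n(n+1)/4 = 8*9/4 = 18.
        Tie groups: |d|=8 (t=3); sum(t^3 - t) = 24.
        Var[W] = n(n+1)(2n+1)/24 - sum(t^3-t)/48 = 1224/24 - 24/48 = 50.5.
        z = (W - E[W]) / sqrt(Var[W]) = (17 - 18) / 7.1063 = -0.1407.
        Two-sided p = 2*Phi(z) = 0.888092.
Step 6: alpha = 0.1. fail to reject H0.

W+ = 19, W- = 17, W = min = 17, p = 0.888092, fail to reject H0.
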